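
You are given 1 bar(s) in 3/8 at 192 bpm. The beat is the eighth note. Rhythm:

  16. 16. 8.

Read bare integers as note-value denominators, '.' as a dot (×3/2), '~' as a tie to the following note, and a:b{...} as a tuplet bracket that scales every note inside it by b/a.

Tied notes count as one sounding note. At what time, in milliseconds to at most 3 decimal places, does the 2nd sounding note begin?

note 2 onset = 3/4b = 234.375ms

1. 0.0ms @ 0 + 234.375ms (3/4)
2. 234.375ms @ 3/4 + 234.375ms (3/4)
3. 468.75ms @ 3/2 + 468.75ms (3/2)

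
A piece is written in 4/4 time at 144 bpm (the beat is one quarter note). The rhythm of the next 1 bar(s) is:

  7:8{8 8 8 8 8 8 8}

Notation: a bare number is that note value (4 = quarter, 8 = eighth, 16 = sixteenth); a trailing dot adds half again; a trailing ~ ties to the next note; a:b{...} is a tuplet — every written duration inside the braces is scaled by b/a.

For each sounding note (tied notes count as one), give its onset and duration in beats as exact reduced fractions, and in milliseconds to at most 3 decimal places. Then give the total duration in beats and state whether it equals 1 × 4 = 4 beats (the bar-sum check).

1) 0.0ms=0b +238.095ms=4/7b
2) 238.095ms=4/7b +238.095ms=4/7b
3) 476.19ms=8/7b +238.095ms=4/7b
4) 714.286ms=12/7b +238.095ms=4/7b
5) 952.381ms=16/7b +238.095ms=4/7b
6) 1190.476ms=20/7b +238.095ms=4/7b
7) 1428.571ms=24/7b +238.095ms=4/7b
Σ=4b of 4 (144bpm 4/4) — PASS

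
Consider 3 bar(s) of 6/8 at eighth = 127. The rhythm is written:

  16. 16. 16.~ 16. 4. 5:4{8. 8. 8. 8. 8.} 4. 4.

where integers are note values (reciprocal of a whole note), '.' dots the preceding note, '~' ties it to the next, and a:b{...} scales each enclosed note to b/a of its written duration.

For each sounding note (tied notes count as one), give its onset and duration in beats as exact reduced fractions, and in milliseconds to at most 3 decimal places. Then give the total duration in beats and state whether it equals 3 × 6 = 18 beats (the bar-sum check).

1) 0.0ms=0b +354.331ms=3/4b
2) 354.331ms=3/4b +354.331ms=3/4b
3) 708.661ms=3/2b +708.661ms=3/2b
4) 1417.323ms=3b +1417.323ms=3b
5) 2834.646ms=6b +566.929ms=6/5b
6) 3401.575ms=36/5b +566.929ms=6/5b
7) 3968.504ms=42/5b +566.929ms=6/5b
8) 4535.433ms=48/5b +566.929ms=6/5b
9) 5102.362ms=54/5b +566.929ms=6/5b
10) 5669.291ms=12b +1417.323ms=3b
11) 7086.614ms=15b +1417.323ms=3b
Σ=18b of 18 (127bpm 6/8) — PASS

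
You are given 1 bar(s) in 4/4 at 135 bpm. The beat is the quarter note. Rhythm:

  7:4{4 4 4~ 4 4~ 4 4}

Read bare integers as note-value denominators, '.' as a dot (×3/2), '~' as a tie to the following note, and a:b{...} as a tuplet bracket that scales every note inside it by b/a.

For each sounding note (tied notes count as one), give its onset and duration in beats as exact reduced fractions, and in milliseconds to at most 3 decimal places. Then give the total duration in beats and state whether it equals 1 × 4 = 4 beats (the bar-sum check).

1) 0.0ms=0b +253.968ms=4/7b
2) 253.968ms=4/7b +253.968ms=4/7b
3) 507.937ms=8/7b +507.937ms=8/7b
4) 1015.873ms=16/7b +507.937ms=8/7b
5) 1523.81ms=24/7b +253.968ms=4/7b
Σ=4b of 4 (135bpm 4/4) — PASS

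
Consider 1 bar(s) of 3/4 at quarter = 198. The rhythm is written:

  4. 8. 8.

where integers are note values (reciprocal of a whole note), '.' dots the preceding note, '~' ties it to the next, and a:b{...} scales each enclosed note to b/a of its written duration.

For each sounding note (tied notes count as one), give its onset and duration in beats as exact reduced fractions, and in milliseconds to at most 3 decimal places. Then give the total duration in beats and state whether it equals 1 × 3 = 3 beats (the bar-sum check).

1) 0.0ms=0b +454.545ms=3/2b
2) 454.545ms=3/2b +227.273ms=3/4b
3) 681.818ms=9/4b +227.273ms=3/4b
Σ=3b of 3 (198bpm 3/4) — PASS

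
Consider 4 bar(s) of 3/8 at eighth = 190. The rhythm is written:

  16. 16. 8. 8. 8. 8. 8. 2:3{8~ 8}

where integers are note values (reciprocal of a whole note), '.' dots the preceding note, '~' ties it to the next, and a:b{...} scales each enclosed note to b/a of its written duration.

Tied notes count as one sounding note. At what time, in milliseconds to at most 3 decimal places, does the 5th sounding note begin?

1. 0.0ms @ 0 + 236.842ms (3/4)
2. 236.842ms @ 3/4 + 236.842ms (3/4)
3. 473.684ms @ 3/2 + 473.684ms (3/2)
4. 947.368ms @ 3 + 473.684ms (3/2)
5. 1421.053ms @ 9/2 + 473.684ms (3/2)
6. 1894.737ms @ 6 + 473.684ms (3/2)
7. 2368.421ms @ 15/2 + 473.684ms (3/2)
8. 2842.105ms @ 9 + 947.368ms (3)

note 5 onset = 9/2b = 1421.053ms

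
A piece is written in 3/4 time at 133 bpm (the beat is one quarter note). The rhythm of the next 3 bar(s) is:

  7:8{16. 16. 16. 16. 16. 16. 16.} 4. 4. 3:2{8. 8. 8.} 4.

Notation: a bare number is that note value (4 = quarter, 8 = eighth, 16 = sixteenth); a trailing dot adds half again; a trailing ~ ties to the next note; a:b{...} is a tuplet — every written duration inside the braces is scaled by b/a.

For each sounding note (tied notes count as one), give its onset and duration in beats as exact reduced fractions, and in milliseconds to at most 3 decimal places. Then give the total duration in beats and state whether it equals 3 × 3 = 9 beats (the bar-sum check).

1) 0.0ms=0b +193.34ms=3/7b
2) 193.34ms=3/7b +193.34ms=3/7b
3) 386.681ms=6/7b +193.34ms=3/7b
4) 580.021ms=9/7b +193.34ms=3/7b
5) 773.362ms=12/7b +193.34ms=3/7b
6) 966.702ms=15/7b +193.34ms=3/7b
7) 1160.043ms=18/7b +193.34ms=3/7b
8) 1353.383ms=3b +676.692ms=3/2b
9) 2030.075ms=9/2b +676.692ms=3/2b
10) 2706.767ms=6b +225.564ms=1/2b
11) 2932.331ms=13/2b +225.564ms=1/2b
12) 3157.895ms=7b +225.564ms=1/2b
13) 3383.459ms=15/2b +676.692ms=3/2b
Σ=9b of 9 (133bpm 3/4) — PASS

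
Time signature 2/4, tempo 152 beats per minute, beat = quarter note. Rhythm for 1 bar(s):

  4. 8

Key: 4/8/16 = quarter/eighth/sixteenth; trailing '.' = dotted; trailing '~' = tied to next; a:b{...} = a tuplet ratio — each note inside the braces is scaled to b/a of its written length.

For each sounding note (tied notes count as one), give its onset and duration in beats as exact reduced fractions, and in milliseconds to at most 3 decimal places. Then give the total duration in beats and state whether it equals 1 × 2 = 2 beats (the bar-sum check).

1) 0.0ms=0b +592.105ms=3/2b
2) 592.105ms=3/2b +197.368ms=1/2b
Σ=2b of 2 (152bpm 2/4) — PASS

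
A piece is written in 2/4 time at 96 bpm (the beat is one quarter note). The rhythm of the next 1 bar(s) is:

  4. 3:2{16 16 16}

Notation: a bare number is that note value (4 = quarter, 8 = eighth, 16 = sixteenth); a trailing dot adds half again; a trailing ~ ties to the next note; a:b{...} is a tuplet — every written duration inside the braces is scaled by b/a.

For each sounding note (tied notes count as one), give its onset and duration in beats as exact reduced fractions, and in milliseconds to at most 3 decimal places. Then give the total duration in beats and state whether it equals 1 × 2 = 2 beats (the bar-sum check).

1) 0.0ms=0b +937.5ms=3/2b
2) 937.5ms=3/2b +104.167ms=1/6b
3) 1041.667ms=5/3b +104.167ms=1/6b
4) 1145.833ms=11/6b +104.167ms=1/6b
Σ=2b of 2 (96bpm 2/4) — PASS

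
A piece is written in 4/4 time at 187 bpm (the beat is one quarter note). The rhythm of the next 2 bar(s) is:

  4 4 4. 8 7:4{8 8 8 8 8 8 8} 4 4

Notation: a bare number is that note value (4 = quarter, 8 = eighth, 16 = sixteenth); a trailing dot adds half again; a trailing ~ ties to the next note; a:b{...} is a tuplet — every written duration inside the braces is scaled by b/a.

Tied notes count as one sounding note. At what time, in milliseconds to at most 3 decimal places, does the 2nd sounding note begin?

1. 0.0ms @ 0 + 320.856ms (1)
2. 320.856ms @ 1 + 320.856ms (1)
3. 641.711ms @ 2 + 481.283ms (3/2)
4. 1122.995ms @ 7/2 + 160.428ms (1/2)
5. 1283.422ms @ 4 + 91.673ms (2/7)
6. 1375.095ms @ 30/7 + 91.673ms (2/7)
7. 1466.769ms @ 32/7 + 91.673ms (2/7)
8. 1558.442ms @ 34/7 + 91.673ms (2/7)
9. 1650.115ms @ 36/7 + 91.673ms (2/7)
10. 1741.788ms @ 38/7 + 91.673ms (2/7)
11. 1833.461ms @ 40/7 + 91.673ms (2/7)
12. 1925.134ms @ 6 + 320.856ms (1)
13. 2245.989ms @ 7 + 320.856ms (1)

note 2 onset = 1b = 320.856ms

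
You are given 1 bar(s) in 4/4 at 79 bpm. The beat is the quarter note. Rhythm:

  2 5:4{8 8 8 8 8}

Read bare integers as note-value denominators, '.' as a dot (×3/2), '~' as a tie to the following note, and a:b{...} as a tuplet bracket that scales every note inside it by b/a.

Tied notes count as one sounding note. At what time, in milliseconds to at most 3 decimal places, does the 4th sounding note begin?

1. 0.0ms @ 0 + 1518.987ms (2)
2. 1518.987ms @ 2 + 303.797ms (2/5)
3. 1822.785ms @ 12/5 + 303.797ms (2/5)
4. 2126.582ms @ 14/5 + 303.797ms (2/5)
5. 2430.38ms @ 16/5 + 303.797ms (2/5)
6. 2734.177ms @ 18/5 + 303.797ms (2/5)

note 4 onset = 14/5b = 2126.582ms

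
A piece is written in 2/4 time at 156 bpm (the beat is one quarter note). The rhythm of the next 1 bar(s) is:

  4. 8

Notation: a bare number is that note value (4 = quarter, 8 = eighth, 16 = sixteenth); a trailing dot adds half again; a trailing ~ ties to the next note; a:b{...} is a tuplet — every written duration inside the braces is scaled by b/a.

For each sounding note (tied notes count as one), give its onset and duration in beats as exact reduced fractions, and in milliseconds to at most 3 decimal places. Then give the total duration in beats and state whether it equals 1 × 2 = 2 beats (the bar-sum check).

1) 0.0ms=0b +576.923ms=3/2b
2) 576.923ms=3/2b +192.308ms=1/2b
Σ=2b of 2 (156bpm 2/4) — PASS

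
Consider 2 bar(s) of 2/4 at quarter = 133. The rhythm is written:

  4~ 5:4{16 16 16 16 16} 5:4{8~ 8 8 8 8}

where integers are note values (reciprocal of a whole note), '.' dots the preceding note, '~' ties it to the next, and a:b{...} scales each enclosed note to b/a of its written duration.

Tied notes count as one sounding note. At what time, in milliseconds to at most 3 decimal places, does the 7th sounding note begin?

note 7 onset = 14/5b = 1263.158ms

1. 0.0ms @ 0 + 541.353ms (6/5)
2. 541.353ms @ 6/5 + 90.226ms (1/5)
3. 631.579ms @ 7/5 + 90.226ms (1/5)
4. 721.805ms @ 8/5 + 90.226ms (1/5)
5. 812.03ms @ 9/5 + 90.226ms (1/5)
6. 902.256ms @ 2 + 360.902ms (4/5)
7. 1263.158ms @ 14/5 + 180.451ms (2/5)
8. 1443.609ms @ 16/5 + 180.451ms (2/5)
9. 1624.06ms @ 18/5 + 180.451ms (2/5)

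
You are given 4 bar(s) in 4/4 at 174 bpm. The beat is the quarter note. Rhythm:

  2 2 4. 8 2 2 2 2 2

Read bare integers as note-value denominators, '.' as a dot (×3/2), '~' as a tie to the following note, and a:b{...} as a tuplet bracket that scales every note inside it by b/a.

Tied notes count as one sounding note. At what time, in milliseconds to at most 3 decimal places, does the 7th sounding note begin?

1. 0.0ms @ 0 + 689.655ms (2)
2. 689.655ms @ 2 + 689.655ms (2)
3. 1379.31ms @ 4 + 517.241ms (3/2)
4. 1896.552ms @ 11/2 + 172.414ms (1/2)
5. 2068.966ms @ 6 + 689.655ms (2)
6. 2758.621ms @ 8 + 689.655ms (2)
7. 3448.276ms @ 10 + 689.655ms (2)
8. 4137.931ms @ 12 + 689.655ms (2)
9. 4827.586ms @ 14 + 689.655ms (2)

note 7 onset = 10b = 3448.276ms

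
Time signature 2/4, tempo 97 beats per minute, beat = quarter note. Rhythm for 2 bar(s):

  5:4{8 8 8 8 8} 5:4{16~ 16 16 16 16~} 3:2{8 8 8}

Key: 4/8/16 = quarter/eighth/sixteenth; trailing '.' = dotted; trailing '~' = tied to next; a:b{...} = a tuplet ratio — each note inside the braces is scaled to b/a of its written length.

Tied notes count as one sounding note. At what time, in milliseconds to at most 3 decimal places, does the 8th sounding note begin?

1. 0.0ms @ 0 + 247.423ms (2/5)
2. 247.423ms @ 2/5 + 247.423ms (2/5)
3. 494.845ms @ 4/5 + 247.423ms (2/5)
4. 742.268ms @ 6/5 + 247.423ms (2/5)
5. 989.691ms @ 8/5 + 247.423ms (2/5)
6. 1237.113ms @ 2 + 247.423ms (2/5)
7. 1484.536ms @ 12/5 + 123.711ms (1/5)
8. 1608.247ms @ 13/5 + 123.711ms (1/5)
9. 1731.959ms @ 14/5 + 329.897ms (8/15)
10. 2061.856ms @ 10/3 + 206.186ms (1/3)
11. 2268.041ms @ 11/3 + 206.186ms (1/3)

note 8 onset = 13/5b = 1608.247ms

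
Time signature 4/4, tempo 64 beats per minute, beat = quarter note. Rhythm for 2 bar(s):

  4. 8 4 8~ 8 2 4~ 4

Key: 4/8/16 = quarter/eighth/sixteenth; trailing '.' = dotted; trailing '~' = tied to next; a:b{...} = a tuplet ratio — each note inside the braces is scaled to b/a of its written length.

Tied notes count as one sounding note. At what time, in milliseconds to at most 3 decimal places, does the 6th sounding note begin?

1. 0.0ms @ 0 + 1406.25ms (3/2)
2. 1406.25ms @ 3/2 + 468.75ms (1/2)
3. 1875.0ms @ 2 + 937.5ms (1)
4. 2812.5ms @ 3 + 937.5ms (1)
5. 3750.0ms @ 4 + 1875.0ms (2)
6. 5625.0ms @ 6 + 1875.0ms (2)

note 6 onset = 6b = 5625.0ms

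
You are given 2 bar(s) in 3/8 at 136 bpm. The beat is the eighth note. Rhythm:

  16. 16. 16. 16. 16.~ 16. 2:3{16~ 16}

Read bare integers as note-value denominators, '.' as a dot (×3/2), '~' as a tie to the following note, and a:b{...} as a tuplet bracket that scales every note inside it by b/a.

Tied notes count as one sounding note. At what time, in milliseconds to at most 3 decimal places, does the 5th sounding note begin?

note 5 onset = 3b = 1323.529ms

1. 0.0ms @ 0 + 330.882ms (3/4)
2. 330.882ms @ 3/4 + 330.882ms (3/4)
3. 661.765ms @ 3/2 + 330.882ms (3/4)
4. 992.647ms @ 9/4 + 330.882ms (3/4)
5. 1323.529ms @ 3 + 661.765ms (3/2)
6. 1985.294ms @ 9/2 + 661.765ms (3/2)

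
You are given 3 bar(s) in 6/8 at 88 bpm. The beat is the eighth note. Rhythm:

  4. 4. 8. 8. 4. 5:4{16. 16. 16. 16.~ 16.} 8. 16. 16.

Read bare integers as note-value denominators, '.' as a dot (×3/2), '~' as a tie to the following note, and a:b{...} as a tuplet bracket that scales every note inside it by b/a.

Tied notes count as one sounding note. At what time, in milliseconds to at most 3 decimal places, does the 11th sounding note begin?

note 11 onset = 33/2b = 11250.0ms

1. 0.0ms @ 0 + 2045.455ms (3)
2. 2045.455ms @ 3 + 2045.455ms (3)
3. 4090.909ms @ 6 + 1022.727ms (3/2)
4. 5113.636ms @ 15/2 + 1022.727ms (3/2)
5. 6136.364ms @ 9 + 2045.455ms (3)
6. 8181.818ms @ 12 + 409.091ms (3/5)
7. 8590.909ms @ 63/5 + 409.091ms (3/5)
8. 9000.0ms @ 66/5 + 409.091ms (3/5)
9. 9409.091ms @ 69/5 + 818.182ms (6/5)
10. 10227.273ms @ 15 + 1022.727ms (3/2)
11. 11250.0ms @ 33/2 + 511.364ms (3/4)
12. 11761.364ms @ 69/4 + 511.364ms (3/4)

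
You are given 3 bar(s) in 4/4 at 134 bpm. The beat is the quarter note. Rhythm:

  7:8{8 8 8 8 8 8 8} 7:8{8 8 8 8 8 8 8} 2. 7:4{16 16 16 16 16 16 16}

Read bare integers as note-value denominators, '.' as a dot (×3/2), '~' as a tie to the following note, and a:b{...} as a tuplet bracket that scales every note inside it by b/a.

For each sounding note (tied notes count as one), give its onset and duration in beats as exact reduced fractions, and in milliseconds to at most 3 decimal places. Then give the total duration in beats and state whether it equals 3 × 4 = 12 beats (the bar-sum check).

1) 0.0ms=0b +255.864ms=4/7b
2) 255.864ms=4/7b +255.864ms=4/7b
3) 511.727ms=8/7b +255.864ms=4/7b
4) 767.591ms=12/7b +255.864ms=4/7b
5) 1023.454ms=16/7b +255.864ms=4/7b
6) 1279.318ms=20/7b +255.864ms=4/7b
7) 1535.181ms=24/7b +255.864ms=4/7b
8) 1791.045ms=4b +255.864ms=4/7b
9) 2046.908ms=32/7b +255.864ms=4/7b
10) 2302.772ms=36/7b +255.864ms=4/7b
11) 2558.635ms=40/7b +255.864ms=4/7b
12) 2814.499ms=44/7b +255.864ms=4/7b
13) 3070.362ms=48/7b +255.864ms=4/7b
14) 3326.226ms=52/7b +255.864ms=4/7b
15) 3582.09ms=8b +1343.284ms=3b
16) 4925.373ms=11b +63.966ms=1/7b
17) 4989.339ms=78/7b +63.966ms=1/7b
18) 5053.305ms=79/7b +63.966ms=1/7b
19) 5117.271ms=80/7b +63.966ms=1/7b
20) 5181.237ms=81/7b +63.966ms=1/7b
21) 5245.203ms=82/7b +63.966ms=1/7b
22) 5309.168ms=83/7b +63.966ms=1/7b
Σ=12b of 12 (134bpm 4/4) — PASS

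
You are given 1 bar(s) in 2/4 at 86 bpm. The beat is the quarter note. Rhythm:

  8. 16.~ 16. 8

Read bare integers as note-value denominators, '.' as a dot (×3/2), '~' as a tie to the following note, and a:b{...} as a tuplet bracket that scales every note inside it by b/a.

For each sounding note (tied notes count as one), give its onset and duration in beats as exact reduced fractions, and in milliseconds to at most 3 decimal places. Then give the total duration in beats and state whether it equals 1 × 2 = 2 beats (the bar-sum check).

1) 0.0ms=0b +523.256ms=3/4b
2) 523.256ms=3/4b +523.256ms=3/4b
3) 1046.512ms=3/2b +348.837ms=1/2b
Σ=2b of 2 (86bpm 2/4) — PASS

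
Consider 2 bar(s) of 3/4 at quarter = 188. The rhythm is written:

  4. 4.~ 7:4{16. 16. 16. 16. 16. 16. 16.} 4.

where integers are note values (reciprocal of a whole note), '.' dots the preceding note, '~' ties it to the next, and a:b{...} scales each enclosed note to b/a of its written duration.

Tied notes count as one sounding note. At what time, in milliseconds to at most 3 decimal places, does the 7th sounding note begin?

1. 0.0ms @ 0 + 478.723ms (3/2)
2. 478.723ms @ 3/2 + 547.112ms (12/7)
3. 1025.836ms @ 45/14 + 68.389ms (3/14)
4. 1094.225ms @ 24/7 + 68.389ms (3/14)
5. 1162.614ms @ 51/14 + 68.389ms (3/14)
6. 1231.003ms @ 27/7 + 68.389ms (3/14)
7. 1299.392ms @ 57/14 + 68.389ms (3/14)
8. 1367.781ms @ 30/7 + 68.389ms (3/14)
9. 1436.17ms @ 9/2 + 478.723ms (3/2)

note 7 onset = 57/14b = 1299.392ms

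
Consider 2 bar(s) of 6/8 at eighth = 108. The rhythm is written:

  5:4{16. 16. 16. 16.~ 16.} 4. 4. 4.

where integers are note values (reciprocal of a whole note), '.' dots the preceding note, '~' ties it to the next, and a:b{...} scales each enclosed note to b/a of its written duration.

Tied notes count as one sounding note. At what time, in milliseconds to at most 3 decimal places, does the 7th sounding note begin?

note 7 onset = 9b = 5000.0ms

1. 0.0ms @ 0 + 333.333ms (3/5)
2. 333.333ms @ 3/5 + 333.333ms (3/5)
3. 666.667ms @ 6/5 + 333.333ms (3/5)
4. 1000.0ms @ 9/5 + 666.667ms (6/5)
5. 1666.667ms @ 3 + 1666.667ms (3)
6. 3333.333ms @ 6 + 1666.667ms (3)
7. 5000.0ms @ 9 + 1666.667ms (3)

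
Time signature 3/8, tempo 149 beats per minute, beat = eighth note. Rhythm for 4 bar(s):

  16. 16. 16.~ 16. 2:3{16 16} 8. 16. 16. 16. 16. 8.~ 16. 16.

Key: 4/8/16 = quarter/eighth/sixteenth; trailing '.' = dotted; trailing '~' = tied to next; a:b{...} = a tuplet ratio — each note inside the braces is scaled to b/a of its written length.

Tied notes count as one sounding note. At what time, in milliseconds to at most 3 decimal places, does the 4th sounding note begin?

1. 0.0ms @ 0 + 302.013ms (3/4)
2. 302.013ms @ 3/4 + 302.013ms (3/4)
3. 604.027ms @ 3/2 + 604.027ms (3/2)
4. 1208.054ms @ 3 + 302.013ms (3/4)
5. 1510.067ms @ 15/4 + 302.013ms (3/4)
6. 1812.081ms @ 9/2 + 604.027ms (3/2)
7. 2416.107ms @ 6 + 302.013ms (3/4)
8. 2718.121ms @ 27/4 + 302.013ms (3/4)
9. 3020.134ms @ 15/2 + 302.013ms (3/4)
10. 3322.148ms @ 33/4 + 302.013ms (3/4)
11. 3624.161ms @ 9 + 906.04ms (9/4)
12. 4530.201ms @ 45/4 + 302.013ms (3/4)

note 4 onset = 3b = 1208.054ms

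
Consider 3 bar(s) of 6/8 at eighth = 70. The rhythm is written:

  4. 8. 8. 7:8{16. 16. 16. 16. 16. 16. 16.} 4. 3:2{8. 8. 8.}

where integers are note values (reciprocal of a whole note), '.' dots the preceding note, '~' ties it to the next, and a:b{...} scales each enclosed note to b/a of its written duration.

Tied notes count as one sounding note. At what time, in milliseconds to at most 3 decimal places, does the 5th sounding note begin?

1. 0.0ms @ 0 + 2571.429ms (3)
2. 2571.429ms @ 3 + 1285.714ms (3/2)
3. 3857.143ms @ 9/2 + 1285.714ms (3/2)
4. 5142.857ms @ 6 + 734.694ms (6/7)
5. 5877.551ms @ 48/7 + 734.694ms (6/7)
6. 6612.245ms @ 54/7 + 734.694ms (6/7)
7. 7346.939ms @ 60/7 + 734.694ms (6/7)
8. 8081.633ms @ 66/7 + 734.694ms (6/7)
9. 8816.327ms @ 72/7 + 734.694ms (6/7)
10. 9551.02ms @ 78/7 + 734.694ms (6/7)
11. 10285.714ms @ 12 + 2571.429ms (3)
12. 12857.143ms @ 15 + 857.143ms (1)
13. 13714.286ms @ 16 + 857.143ms (1)
14. 14571.429ms @ 17 + 857.143ms (1)

note 5 onset = 48/7b = 5877.551ms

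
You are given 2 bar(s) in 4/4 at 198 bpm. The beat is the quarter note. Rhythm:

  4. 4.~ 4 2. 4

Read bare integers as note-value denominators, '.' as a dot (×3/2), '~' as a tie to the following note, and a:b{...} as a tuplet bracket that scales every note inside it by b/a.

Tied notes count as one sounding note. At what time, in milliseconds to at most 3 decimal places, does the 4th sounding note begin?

note 4 onset = 7b = 2121.212ms

1. 0.0ms @ 0 + 454.545ms (3/2)
2. 454.545ms @ 3/2 + 757.576ms (5/2)
3. 1212.121ms @ 4 + 909.091ms (3)
4. 2121.212ms @ 7 + 303.03ms (1)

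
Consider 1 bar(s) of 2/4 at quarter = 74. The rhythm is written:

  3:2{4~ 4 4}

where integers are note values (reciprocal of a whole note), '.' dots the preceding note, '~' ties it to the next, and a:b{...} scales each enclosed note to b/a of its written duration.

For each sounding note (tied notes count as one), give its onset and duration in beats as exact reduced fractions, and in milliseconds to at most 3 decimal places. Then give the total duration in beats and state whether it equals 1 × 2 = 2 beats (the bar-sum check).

1) 0.0ms=0b +1081.081ms=4/3b
2) 1081.081ms=4/3b +540.541ms=2/3b
Σ=2b of 2 (74bpm 2/4) — PASS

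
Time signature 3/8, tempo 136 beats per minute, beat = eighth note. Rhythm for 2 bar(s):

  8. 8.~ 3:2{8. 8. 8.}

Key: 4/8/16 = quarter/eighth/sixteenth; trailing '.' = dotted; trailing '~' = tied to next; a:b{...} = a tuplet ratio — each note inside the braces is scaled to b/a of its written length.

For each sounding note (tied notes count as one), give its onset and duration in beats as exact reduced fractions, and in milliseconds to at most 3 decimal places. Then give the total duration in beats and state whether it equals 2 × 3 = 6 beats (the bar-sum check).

1) 0.0ms=0b +661.765ms=3/2b
2) 661.765ms=3/2b +1102.941ms=5/2b
3) 1764.706ms=4b +441.176ms=1b
4) 2205.882ms=5b +441.176ms=1b
Σ=6b of 6 (136bpm 3/8) — PASS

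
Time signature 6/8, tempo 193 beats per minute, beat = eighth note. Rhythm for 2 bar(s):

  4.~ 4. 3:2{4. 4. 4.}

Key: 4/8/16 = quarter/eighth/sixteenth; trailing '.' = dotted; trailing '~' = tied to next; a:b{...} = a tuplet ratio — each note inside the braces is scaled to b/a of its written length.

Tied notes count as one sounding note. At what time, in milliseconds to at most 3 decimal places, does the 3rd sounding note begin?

note 3 onset = 8b = 2487.047ms

1. 0.0ms @ 0 + 1865.285ms (6)
2. 1865.285ms @ 6 + 621.762ms (2)
3. 2487.047ms @ 8 + 621.762ms (2)
4. 3108.808ms @ 10 + 621.762ms (2)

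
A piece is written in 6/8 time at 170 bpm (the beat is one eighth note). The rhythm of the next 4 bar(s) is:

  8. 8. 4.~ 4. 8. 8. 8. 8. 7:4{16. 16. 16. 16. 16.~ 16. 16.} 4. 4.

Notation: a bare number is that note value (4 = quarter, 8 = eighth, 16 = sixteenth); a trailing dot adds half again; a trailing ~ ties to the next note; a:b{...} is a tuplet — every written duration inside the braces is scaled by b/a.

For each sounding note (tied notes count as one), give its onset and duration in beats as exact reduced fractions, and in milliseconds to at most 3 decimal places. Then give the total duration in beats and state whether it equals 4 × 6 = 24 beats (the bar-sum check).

1) 0.0ms=0b +529.412ms=3/2b
2) 529.412ms=3/2b +529.412ms=3/2b
3) 1058.824ms=3b +2117.647ms=6b
4) 3176.471ms=9b +529.412ms=3/2b
5) 3705.882ms=21/2b +529.412ms=3/2b
6) 4235.294ms=12b +529.412ms=3/2b
7) 4764.706ms=27/2b +529.412ms=3/2b
8) 5294.118ms=15b +151.261ms=3/7b
9) 5445.378ms=108/7b +151.261ms=3/7b
10) 5596.639ms=111/7b +151.261ms=3/7b
11) 5747.899ms=114/7b +151.261ms=3/7b
12) 5899.16ms=117/7b +302.521ms=6/7b
13) 6201.681ms=123/7b +151.261ms=3/7b
14) 6352.941ms=18b +1058.824ms=3b
15) 7411.765ms=21b +1058.824ms=3b
Σ=24b of 24 (170bpm 6/8) — PASS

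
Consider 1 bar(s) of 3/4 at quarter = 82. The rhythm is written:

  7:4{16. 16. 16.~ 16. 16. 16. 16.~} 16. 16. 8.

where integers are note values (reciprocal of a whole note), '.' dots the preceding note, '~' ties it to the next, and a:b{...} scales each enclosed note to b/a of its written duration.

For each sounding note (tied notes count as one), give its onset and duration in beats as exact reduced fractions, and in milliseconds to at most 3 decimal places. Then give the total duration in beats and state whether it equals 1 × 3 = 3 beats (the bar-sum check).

1) 0.0ms=0b +156.794ms=3/14b
2) 156.794ms=3/14b +156.794ms=3/14b
3) 313.589ms=3/7b +313.589ms=3/7b
4) 627.178ms=6/7b +156.794ms=3/14b
5) 783.972ms=15/14b +156.794ms=3/14b
6) 940.767ms=9/7b +431.185ms=33/56b
7) 1371.951ms=15/8b +274.39ms=3/8b
8) 1646.341ms=9/4b +548.78ms=3/4b
Σ=3b of 3 (82bpm 3/4) — PASS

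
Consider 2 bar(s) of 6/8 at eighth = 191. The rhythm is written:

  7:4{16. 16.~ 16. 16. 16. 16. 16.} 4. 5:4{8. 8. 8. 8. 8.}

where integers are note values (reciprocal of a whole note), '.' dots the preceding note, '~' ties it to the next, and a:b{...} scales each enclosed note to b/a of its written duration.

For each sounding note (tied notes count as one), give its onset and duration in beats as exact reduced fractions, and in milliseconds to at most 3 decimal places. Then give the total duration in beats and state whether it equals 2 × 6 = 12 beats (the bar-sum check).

1) 0.0ms=0b +134.63ms=3/7b
2) 134.63ms=3/7b +269.26ms=6/7b
3) 403.889ms=9/7b +134.63ms=3/7b
4) 538.519ms=12/7b +134.63ms=3/7b
5) 673.149ms=15/7b +134.63ms=3/7b
6) 807.779ms=18/7b +134.63ms=3/7b
7) 942.408ms=3b +942.408ms=3b
8) 1884.817ms=6b +376.963ms=6/5b
9) 2261.78ms=36/5b +376.963ms=6/5b
10) 2638.743ms=42/5b +376.963ms=6/5b
11) 3015.707ms=48/5b +376.963ms=6/5b
12) 3392.67ms=54/5b +376.963ms=6/5b
Σ=12b of 12 (191bpm 6/8) — PASS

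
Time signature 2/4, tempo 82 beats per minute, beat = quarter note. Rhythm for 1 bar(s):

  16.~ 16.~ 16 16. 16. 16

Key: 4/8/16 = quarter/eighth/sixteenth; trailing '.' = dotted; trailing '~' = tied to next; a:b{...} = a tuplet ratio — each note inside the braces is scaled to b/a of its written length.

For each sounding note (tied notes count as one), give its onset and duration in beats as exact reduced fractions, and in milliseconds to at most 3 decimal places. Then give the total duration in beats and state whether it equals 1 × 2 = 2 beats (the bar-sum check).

1) 0.0ms=0b +731.707ms=1b
2) 731.707ms=1b +274.39ms=3/8b
3) 1006.098ms=11/8b +274.39ms=3/8b
4) 1280.488ms=7/4b +182.927ms=1/4b
Σ=2b of 2 (82bpm 2/4) — PASS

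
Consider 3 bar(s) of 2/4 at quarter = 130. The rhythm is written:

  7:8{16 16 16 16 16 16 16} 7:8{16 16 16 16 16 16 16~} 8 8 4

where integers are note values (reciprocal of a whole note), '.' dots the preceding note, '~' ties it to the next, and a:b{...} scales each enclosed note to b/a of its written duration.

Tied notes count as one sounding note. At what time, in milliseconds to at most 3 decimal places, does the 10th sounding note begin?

1. 0.0ms @ 0 + 131.868ms (2/7)
2. 131.868ms @ 2/7 + 131.868ms (2/7)
3. 263.736ms @ 4/7 + 131.868ms (2/7)
4. 395.604ms @ 6/7 + 131.868ms (2/7)
5. 527.473ms @ 8/7 + 131.868ms (2/7)
6. 659.341ms @ 10/7 + 131.868ms (2/7)
7. 791.209ms @ 12/7 + 131.868ms (2/7)
8. 923.077ms @ 2 + 131.868ms (2/7)
9. 1054.945ms @ 16/7 + 131.868ms (2/7)
10. 1186.813ms @ 18/7 + 131.868ms (2/7)
11. 1318.681ms @ 20/7 + 131.868ms (2/7)
12. 1450.549ms @ 22/7 + 131.868ms (2/7)
13. 1582.418ms @ 24/7 + 131.868ms (2/7)
14. 1714.286ms @ 26/7 + 362.637ms (11/14)
15. 2076.923ms @ 9/2 + 230.769ms (1/2)
16. 2307.692ms @ 5 + 461.538ms (1)

note 10 onset = 18/7b = 1186.813ms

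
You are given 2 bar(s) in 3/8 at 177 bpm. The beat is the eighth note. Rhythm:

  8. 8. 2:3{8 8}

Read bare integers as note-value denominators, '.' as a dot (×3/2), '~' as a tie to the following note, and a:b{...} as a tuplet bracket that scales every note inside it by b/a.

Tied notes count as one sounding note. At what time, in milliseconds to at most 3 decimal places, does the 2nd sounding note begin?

1. 0.0ms @ 0 + 508.475ms (3/2)
2. 508.475ms @ 3/2 + 508.475ms (3/2)
3. 1016.949ms @ 3 + 508.475ms (3/2)
4. 1525.424ms @ 9/2 + 508.475ms (3/2)

note 2 onset = 3/2b = 508.475ms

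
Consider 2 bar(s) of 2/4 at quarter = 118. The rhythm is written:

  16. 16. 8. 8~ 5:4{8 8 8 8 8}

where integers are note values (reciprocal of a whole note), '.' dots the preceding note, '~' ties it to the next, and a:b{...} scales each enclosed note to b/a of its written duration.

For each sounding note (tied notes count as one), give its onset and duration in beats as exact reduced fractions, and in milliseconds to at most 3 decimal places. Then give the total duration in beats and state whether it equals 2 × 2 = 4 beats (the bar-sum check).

1) 0.0ms=0b +190.678ms=3/8b
2) 190.678ms=3/8b +190.678ms=3/8b
3) 381.356ms=3/4b +381.356ms=3/4b
4) 762.712ms=3/2b +457.627ms=9/10b
5) 1220.339ms=12/5b +203.39ms=2/5b
6) 1423.729ms=14/5b +203.39ms=2/5b
7) 1627.119ms=16/5b +203.39ms=2/5b
8) 1830.508ms=18/5b +203.39ms=2/5b
Σ=4b of 4 (118bpm 2/4) — PASS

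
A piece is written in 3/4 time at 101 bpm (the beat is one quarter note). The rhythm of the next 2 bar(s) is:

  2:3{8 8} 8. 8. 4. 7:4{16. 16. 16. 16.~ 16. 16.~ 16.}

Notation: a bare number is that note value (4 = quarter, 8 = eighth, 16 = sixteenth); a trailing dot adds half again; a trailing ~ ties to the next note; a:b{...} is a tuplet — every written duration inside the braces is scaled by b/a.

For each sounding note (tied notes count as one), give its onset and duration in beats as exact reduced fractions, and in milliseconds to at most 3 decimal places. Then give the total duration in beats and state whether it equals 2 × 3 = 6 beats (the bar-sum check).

1) 0.0ms=0b +445.545ms=3/4b
2) 445.545ms=3/4b +445.545ms=3/4b
3) 891.089ms=3/2b +445.545ms=3/4b
4) 1336.634ms=9/4b +445.545ms=3/4b
5) 1782.178ms=3b +891.089ms=3/2b
6) 2673.267ms=9/2b +127.298ms=3/14b
7) 2800.566ms=33/7b +127.298ms=3/14b
8) 2927.864ms=69/14b +127.298ms=3/14b
9) 3055.163ms=36/7b +254.597ms=3/7b
10) 3309.76ms=39/7b +254.597ms=3/7b
Σ=6b of 6 (101bpm 3/4) — PASS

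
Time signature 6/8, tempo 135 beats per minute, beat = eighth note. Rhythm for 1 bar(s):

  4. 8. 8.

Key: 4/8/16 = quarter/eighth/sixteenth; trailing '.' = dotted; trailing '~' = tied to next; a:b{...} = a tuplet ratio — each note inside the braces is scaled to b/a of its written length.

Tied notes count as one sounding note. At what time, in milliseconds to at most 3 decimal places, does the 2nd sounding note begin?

1. 0.0ms @ 0 + 1333.333ms (3)
2. 1333.333ms @ 3 + 666.667ms (3/2)
3. 2000.0ms @ 9/2 + 666.667ms (3/2)

note 2 onset = 3b = 1333.333ms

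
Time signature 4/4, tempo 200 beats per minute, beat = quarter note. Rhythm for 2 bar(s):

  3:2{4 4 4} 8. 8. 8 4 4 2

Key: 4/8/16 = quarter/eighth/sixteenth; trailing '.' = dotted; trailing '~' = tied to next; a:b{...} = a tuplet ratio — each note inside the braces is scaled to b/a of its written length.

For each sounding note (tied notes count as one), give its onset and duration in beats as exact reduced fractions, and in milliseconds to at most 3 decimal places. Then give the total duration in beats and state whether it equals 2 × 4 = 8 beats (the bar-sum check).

1) 0.0ms=0b +200.0ms=2/3b
2) 200.0ms=2/3b +200.0ms=2/3b
3) 400.0ms=4/3b +200.0ms=2/3b
4) 600.0ms=2b +225.0ms=3/4b
5) 825.0ms=11/4b +225.0ms=3/4b
6) 1050.0ms=7/2b +150.0ms=1/2b
7) 1200.0ms=4b +300.0ms=1b
8) 1500.0ms=5b +300.0ms=1b
9) 1800.0ms=6b +600.0ms=2b
Σ=8b of 8 (200bpm 4/4) — PASS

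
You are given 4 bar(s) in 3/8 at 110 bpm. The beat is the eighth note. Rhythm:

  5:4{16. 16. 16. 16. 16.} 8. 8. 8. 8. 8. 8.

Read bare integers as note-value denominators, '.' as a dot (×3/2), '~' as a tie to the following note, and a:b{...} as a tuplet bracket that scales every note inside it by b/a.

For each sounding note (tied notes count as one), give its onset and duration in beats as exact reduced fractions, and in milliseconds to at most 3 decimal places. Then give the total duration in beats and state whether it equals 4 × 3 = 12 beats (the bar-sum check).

1) 0.0ms=0b +327.273ms=3/5b
2) 327.273ms=3/5b +327.273ms=3/5b
3) 654.545ms=6/5b +327.273ms=3/5b
4) 981.818ms=9/5b +327.273ms=3/5b
5) 1309.091ms=12/5b +327.273ms=3/5b
6) 1636.364ms=3b +818.182ms=3/2b
7) 2454.545ms=9/2b +818.182ms=3/2b
8) 3272.727ms=6b +818.182ms=3/2b
9) 4090.909ms=15/2b +818.182ms=3/2b
10) 4909.091ms=9b +818.182ms=3/2b
11) 5727.273ms=21/2b +818.182ms=3/2b
Σ=12b of 12 (110bpm 3/8) — PASS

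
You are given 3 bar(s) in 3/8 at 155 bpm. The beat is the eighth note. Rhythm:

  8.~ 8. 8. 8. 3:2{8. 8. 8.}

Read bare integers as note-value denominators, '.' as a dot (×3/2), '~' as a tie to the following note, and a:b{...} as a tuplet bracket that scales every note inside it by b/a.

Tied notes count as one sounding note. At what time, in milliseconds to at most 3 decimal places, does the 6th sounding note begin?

1. 0.0ms @ 0 + 1161.29ms (3)
2. 1161.29ms @ 3 + 580.645ms (3/2)
3. 1741.935ms @ 9/2 + 580.645ms (3/2)
4. 2322.581ms @ 6 + 387.097ms (1)
5. 2709.677ms @ 7 + 387.097ms (1)
6. 3096.774ms @ 8 + 387.097ms (1)

note 6 onset = 8b = 3096.774ms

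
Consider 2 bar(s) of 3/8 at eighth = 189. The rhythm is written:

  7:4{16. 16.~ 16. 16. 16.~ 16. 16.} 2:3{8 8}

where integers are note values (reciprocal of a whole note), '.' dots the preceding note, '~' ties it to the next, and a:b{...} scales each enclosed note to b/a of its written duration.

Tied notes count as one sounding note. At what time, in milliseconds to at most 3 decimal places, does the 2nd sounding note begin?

note 2 onset = 3/7b = 136.054ms

1. 0.0ms @ 0 + 136.054ms (3/7)
2. 136.054ms @ 3/7 + 272.109ms (6/7)
3. 408.163ms @ 9/7 + 136.054ms (3/7)
4. 544.218ms @ 12/7 + 272.109ms (6/7)
5. 816.327ms @ 18/7 + 136.054ms (3/7)
6. 952.381ms @ 3 + 476.19ms (3/2)
7. 1428.571ms @ 9/2 + 476.19ms (3/2)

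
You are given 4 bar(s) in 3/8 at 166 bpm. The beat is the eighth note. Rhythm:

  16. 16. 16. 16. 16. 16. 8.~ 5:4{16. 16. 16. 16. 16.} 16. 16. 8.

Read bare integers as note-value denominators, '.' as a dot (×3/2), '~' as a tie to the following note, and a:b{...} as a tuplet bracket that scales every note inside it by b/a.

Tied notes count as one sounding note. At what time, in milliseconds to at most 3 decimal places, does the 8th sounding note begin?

note 8 onset = 33/5b = 2385.542ms

1. 0.0ms @ 0 + 271.084ms (3/4)
2. 271.084ms @ 3/4 + 271.084ms (3/4)
3. 542.169ms @ 3/2 + 271.084ms (3/4)
4. 813.253ms @ 9/4 + 271.084ms (3/4)
5. 1084.337ms @ 3 + 271.084ms (3/4)
6. 1355.422ms @ 15/4 + 271.084ms (3/4)
7. 1626.506ms @ 9/2 + 759.036ms (21/10)
8. 2385.542ms @ 33/5 + 216.867ms (3/5)
9. 2602.41ms @ 36/5 + 216.867ms (3/5)
10. 2819.277ms @ 39/5 + 216.867ms (3/5)
11. 3036.145ms @ 42/5 + 216.867ms (3/5)
12. 3253.012ms @ 9 + 271.084ms (3/4)
13. 3524.096ms @ 39/4 + 271.084ms (3/4)
14. 3795.181ms @ 21/2 + 542.169ms (3/2)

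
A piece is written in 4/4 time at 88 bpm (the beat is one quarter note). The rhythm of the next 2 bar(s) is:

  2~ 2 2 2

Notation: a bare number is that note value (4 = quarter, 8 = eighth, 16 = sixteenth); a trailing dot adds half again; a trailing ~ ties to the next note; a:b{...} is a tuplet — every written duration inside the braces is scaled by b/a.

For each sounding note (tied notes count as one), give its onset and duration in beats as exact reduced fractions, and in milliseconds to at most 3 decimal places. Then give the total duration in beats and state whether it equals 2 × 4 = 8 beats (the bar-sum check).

1) 0.0ms=0b +2727.273ms=4b
2) 2727.273ms=4b +1363.636ms=2b
3) 4090.909ms=6b +1363.636ms=2b
Σ=8b of 8 (88bpm 4/4) — PASS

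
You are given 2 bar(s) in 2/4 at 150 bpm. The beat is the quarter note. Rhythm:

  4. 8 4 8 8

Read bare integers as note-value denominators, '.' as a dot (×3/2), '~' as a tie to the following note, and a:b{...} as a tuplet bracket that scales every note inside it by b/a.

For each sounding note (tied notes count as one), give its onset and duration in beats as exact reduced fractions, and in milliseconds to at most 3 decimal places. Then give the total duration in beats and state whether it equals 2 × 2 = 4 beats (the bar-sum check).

1) 0.0ms=0b +600.0ms=3/2b
2) 600.0ms=3/2b +200.0ms=1/2b
3) 800.0ms=2b +400.0ms=1b
4) 1200.0ms=3b +200.0ms=1/2b
5) 1400.0ms=7/2b +200.0ms=1/2b
Σ=4b of 4 (150bpm 2/4) — PASS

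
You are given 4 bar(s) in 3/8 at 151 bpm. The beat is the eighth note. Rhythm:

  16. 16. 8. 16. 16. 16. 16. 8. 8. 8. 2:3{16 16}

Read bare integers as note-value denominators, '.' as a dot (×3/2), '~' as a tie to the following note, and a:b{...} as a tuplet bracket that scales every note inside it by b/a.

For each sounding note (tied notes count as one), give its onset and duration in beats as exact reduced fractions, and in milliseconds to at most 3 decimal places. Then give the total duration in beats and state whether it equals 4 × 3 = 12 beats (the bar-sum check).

1) 0.0ms=0b +298.013ms=3/4b
2) 298.013ms=3/4b +298.013ms=3/4b
3) 596.026ms=3/2b +596.026ms=3/2b
4) 1192.053ms=3b +298.013ms=3/4b
5) 1490.066ms=15/4b +298.013ms=3/4b
6) 1788.079ms=9/2b +298.013ms=3/4b
7) 2086.093ms=21/4b +298.013ms=3/4b
8) 2384.106ms=6b +596.026ms=3/2b
9) 2980.132ms=15/2b +596.026ms=3/2b
10) 3576.159ms=9b +596.026ms=3/2b
11) 4172.185ms=21/2b +298.013ms=3/4b
12) 4470.199ms=45/4b +298.013ms=3/4b
Σ=12b of 12 (151bpm 3/8) — PASS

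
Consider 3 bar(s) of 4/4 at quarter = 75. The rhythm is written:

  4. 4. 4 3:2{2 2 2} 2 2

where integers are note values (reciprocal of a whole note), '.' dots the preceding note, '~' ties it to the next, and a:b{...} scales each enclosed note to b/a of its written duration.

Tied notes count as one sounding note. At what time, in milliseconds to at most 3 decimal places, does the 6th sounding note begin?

note 6 onset = 20/3b = 5333.333ms

1. 0.0ms @ 0 + 1200.0ms (3/2)
2. 1200.0ms @ 3/2 + 1200.0ms (3/2)
3. 2400.0ms @ 3 + 800.0ms (1)
4. 3200.0ms @ 4 + 1066.667ms (4/3)
5. 4266.667ms @ 16/3 + 1066.667ms (4/3)
6. 5333.333ms @ 20/3 + 1066.667ms (4/3)
7. 6400.0ms @ 8 + 1600.0ms (2)
8. 8000.0ms @ 10 + 1600.0ms (2)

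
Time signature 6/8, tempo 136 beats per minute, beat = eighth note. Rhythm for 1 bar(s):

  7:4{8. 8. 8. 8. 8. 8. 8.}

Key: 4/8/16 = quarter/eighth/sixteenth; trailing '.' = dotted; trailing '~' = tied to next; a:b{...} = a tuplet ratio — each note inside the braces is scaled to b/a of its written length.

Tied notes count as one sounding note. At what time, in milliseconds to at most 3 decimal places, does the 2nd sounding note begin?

1. 0.0ms @ 0 + 378.151ms (6/7)
2. 378.151ms @ 6/7 + 378.151ms (6/7)
3. 756.303ms @ 12/7 + 378.151ms (6/7)
4. 1134.454ms @ 18/7 + 378.151ms (6/7)
5. 1512.605ms @ 24/7 + 378.151ms (6/7)
6. 1890.756ms @ 30/7 + 378.151ms (6/7)
7. 2268.908ms @ 36/7 + 378.151ms (6/7)

note 2 onset = 6/7b = 378.151ms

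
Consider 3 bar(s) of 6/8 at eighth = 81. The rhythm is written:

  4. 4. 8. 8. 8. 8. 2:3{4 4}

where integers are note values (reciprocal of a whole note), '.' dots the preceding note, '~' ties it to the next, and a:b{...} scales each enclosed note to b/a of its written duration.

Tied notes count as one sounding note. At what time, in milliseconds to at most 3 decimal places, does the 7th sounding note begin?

note 7 onset = 12b = 8888.889ms

1. 0.0ms @ 0 + 2222.222ms (3)
2. 2222.222ms @ 3 + 2222.222ms (3)
3. 4444.444ms @ 6 + 1111.111ms (3/2)
4. 5555.556ms @ 15/2 + 1111.111ms (3/2)
5. 6666.667ms @ 9 + 1111.111ms (3/2)
6. 7777.778ms @ 21/2 + 1111.111ms (3/2)
7. 8888.889ms @ 12 + 2222.222ms (3)
8. 11111.111ms @ 15 + 2222.222ms (3)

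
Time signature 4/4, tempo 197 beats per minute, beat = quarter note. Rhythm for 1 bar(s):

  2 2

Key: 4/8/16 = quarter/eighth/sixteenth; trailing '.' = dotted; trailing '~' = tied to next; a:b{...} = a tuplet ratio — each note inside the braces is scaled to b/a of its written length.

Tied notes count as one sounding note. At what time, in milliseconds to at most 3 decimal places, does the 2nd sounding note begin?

1. 0.0ms @ 0 + 609.137ms (2)
2. 609.137ms @ 2 + 609.137ms (2)

note 2 onset = 2b = 609.137ms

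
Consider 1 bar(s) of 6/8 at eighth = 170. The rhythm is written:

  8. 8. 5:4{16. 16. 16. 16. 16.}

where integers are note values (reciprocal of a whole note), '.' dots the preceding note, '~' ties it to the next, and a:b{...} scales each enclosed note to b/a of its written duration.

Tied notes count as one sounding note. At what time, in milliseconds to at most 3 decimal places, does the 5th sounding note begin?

1. 0.0ms @ 0 + 529.412ms (3/2)
2. 529.412ms @ 3/2 + 529.412ms (3/2)
3. 1058.824ms @ 3 + 211.765ms (3/5)
4. 1270.588ms @ 18/5 + 211.765ms (3/5)
5. 1482.353ms @ 21/5 + 211.765ms (3/5)
6. 1694.118ms @ 24/5 + 211.765ms (3/5)
7. 1905.882ms @ 27/5 + 211.765ms (3/5)

note 5 onset = 21/5b = 1482.353ms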